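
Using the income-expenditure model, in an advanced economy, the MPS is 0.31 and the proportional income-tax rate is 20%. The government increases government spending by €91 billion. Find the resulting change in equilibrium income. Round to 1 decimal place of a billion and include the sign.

+€203.1 billion

MPC = 1 − MPS = 1 − 0.31 = 0.69.
Government-spending multiplier = 1/(1 − c(1−t)) = 1/(1 − 0.69×0.8) = 1/0.448 ≈ 2.232.
ΔY = k × ΔG = (+€91 billion) / 0.448 ≈ +€203.1 billion.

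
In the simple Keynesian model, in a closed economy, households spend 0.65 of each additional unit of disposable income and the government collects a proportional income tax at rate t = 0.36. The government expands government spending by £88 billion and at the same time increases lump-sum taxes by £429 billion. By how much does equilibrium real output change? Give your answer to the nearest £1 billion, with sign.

Expenditure multiplier = 1/(1 − c(1−t)) = 1/(1 − 0.65×0.64) = 1/0.584 ≈ 1.712.
ΔG contributes k·ΔG = (+£88 billion) / 0.584 ≈ +£150.7 billion.
ΔT of +£429 billion changes first-round spending by −c·ΔT = −£278.85 billion, contributing k·(−c·ΔT) = (−£278.85 billion) / 0.584 ≈ −£477.5 billion.
Net ΔY = k(ΔG − c·ΔT) = (−£190.85 billion) / 0.584 ≈ −£327 billion.

−£327 billion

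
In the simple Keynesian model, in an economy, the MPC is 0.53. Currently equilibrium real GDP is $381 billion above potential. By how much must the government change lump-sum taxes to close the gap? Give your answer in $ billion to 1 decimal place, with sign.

+$337.9 billion

Spending multiplier = 1/(1 − MPC) = 1/(1 − 0.53) = 1/0.47 ≈ 2.128.
Tax multiplier = −c·k = −0.53/0.47 ≈ −1.128. Need ΔY = −$381 billion, so ΔT = ΔY/(−c·k) = −(−$381 billion) × 0.47 / 0.53 ≈ +$337.9 billion.
The government should raise lump-sum taxes by $337.9 billion.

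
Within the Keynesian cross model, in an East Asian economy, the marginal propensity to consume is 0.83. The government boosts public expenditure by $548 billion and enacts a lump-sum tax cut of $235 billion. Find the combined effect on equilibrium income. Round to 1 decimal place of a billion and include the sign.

+$4,370.9 billion

Expenditure multiplier = 1/(1 − MPC) = 1/(1 − 0.83) = 1/0.17 ≈ 5.882.
ΔG contributes k·ΔG = (+$548 billion) / 0.17 ≈ +$3,223.5 billion.
ΔT of −$235 billion changes first-round spending by −c·ΔT = +$195.05 billion, contributing k·(−c·ΔT) = (+$195.05 billion) / 0.17 ≈ +$1,147.4 billion.
Net ΔY = k(ΔG − c·ΔT) = (+$743.05 billion) / 0.17 ≈ +$4,370.9 billion.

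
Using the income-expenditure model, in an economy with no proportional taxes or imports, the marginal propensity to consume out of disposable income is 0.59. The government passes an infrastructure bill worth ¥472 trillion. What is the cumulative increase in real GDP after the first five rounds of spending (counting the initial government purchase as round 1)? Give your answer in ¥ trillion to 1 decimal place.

¥1,068.9 trillion

Round 1 adds ΔG = ¥472 trillion; each later round is MPC = 0.59 times the previous.
After 5 rounds: 472 + 278.48 + 164.3032 + 96.938888 + 57.19394392 = ΔG·(1 − c^5)/(1 − c) = 472 × (1 − 0.0714924299)/0.41 ≈ ¥1,068.9 trillion.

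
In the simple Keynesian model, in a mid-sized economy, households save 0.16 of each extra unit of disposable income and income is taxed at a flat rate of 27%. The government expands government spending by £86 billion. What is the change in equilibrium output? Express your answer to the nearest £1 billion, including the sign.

+£222 billion

MPC = 1 − MPS = 1 − 0.16 = 0.84.
Spending multiplier = 1/(1 − c(1−t)) = 1/(1 − 0.84×0.73) = 1/0.3868 ≈ 2.585.
ΔY = k × ΔG = (+£86 billion) / 0.3868 ≈ +£222 billion.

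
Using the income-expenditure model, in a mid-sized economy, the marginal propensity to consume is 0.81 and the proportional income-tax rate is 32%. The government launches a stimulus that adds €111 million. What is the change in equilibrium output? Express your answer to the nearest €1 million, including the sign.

Government-spending multiplier = 1/(1 − c(1−t)) = 1/(1 − 0.81×0.68) = 1/0.4492 ≈ 2.226.
ΔY = k × ΔG = (+€111 million) / 0.4492 ≈ +€247 million.

+€247 million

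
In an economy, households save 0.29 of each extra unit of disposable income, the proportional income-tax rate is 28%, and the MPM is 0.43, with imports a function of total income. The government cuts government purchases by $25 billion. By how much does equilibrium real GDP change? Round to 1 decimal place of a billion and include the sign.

MPC = 1 − MPS = 1 − 0.29 = 0.71.
Spending multiplier = 1/(1 − c(1−t) + m) = 1/(1 − 0.71×0.72 + 0.43) = 1/0.9188 ≈ 1.088.
ΔY = k × ΔG = (−$25 billion) / 0.9188 ≈ −$27.2 billion.

−$27.2 billion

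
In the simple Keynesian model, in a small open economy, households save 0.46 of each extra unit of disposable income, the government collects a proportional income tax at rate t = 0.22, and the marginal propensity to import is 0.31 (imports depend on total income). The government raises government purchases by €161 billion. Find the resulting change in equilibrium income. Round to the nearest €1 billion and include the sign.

MPC = 1 − MPS = 1 − 0.46 = 0.54.
Spending multiplier = 1/(1 − c(1−t) + m) = 1/(1 − 0.54×0.78 + 0.31) = 1/0.8888 ≈ 1.125.
ΔY = k × ΔG = (+€161 billion) / 0.8888 ≈ +€181 billion.

+€181 billion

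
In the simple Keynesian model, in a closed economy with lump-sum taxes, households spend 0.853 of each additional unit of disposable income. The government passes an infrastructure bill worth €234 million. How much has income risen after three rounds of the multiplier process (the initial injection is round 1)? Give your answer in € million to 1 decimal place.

Round 1 adds ΔG = €234 million; each later round is MPC = 0.853 times the previous.
After 3 rounds: 234 + 199.602 + 170.260506 = ΔG·(1 − c^3)/(1 − c) = 234 × (1 − 0.620650477)/0.147 ≈ €603.9 million.

€603.9 million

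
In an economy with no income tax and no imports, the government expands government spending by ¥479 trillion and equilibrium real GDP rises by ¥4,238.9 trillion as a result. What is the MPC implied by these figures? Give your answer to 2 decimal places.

Implied spending multiplier k = ΔY/ΔG = 4,238.9/479 ≈ 8.8495.
Since k = 1/(1 − MPC), MPC = 1 − 1/k = 1 − ΔG/ΔY = 1 − 479/4,238.9 ≈ 0.89.

0.89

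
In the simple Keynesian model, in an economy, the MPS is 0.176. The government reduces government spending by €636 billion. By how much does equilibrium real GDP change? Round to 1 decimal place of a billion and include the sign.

−€3,613.6 billion

MPC = 1 − MPS = 1 − 0.176 = 0.824.
Government-spending multiplier = 1/(1 − MPC) = 1/(1 − 0.824) = 1/0.176 ≈ 5.682.
ΔY = k × ΔG = (−€636 billion) / 0.176 ≈ −€3,613.6 billion.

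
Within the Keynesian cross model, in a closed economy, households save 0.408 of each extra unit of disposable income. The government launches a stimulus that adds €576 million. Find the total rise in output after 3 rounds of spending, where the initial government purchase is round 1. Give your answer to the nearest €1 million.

MPC = 1 − MPS = 1 − 0.408 = 0.592.
Round 1 adds ΔG = €576 million; each later round is MPC = 0.592 times the previous.
After 3 rounds: 576 + 340.992 + 201.867264 = ΔG·(1 − c^3)/(1 − c) = 576 × (1 − 0.207474688)/0.408 ≈ €1,119 million.

€1,119 million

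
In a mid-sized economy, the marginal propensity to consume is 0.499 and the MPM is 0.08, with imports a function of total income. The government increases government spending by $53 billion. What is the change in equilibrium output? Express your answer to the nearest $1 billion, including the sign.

Spending multiplier = 1/(1 − c + m) = 1/(1 − 0.499 + 0.08) = 1/0.581 ≈ 1.721.
ΔY = k × ΔG = (+$53 billion) / 0.581 ≈ +$91 billion.

+$91 billion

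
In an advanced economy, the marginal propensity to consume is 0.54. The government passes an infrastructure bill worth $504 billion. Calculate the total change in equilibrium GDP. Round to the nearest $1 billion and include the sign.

Expenditure multiplier = 1/(1 − MPC) = 1/(1 − 0.54) = 1/0.46 ≈ 2.174.
ΔY = k × ΔG = (+$504 billion) / 0.46 ≈ +$1,096 billion.

+$1,096 billion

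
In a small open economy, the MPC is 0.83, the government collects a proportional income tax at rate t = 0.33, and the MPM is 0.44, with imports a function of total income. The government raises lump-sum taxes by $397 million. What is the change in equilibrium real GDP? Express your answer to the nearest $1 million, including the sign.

−$373 million

A lump-sum tax change of +$397 million shifts disposable income by −$397 million; first-round consumption changes by −c × ΔT = −0.83 × (+$397 million) = −$329.51 million.
Expenditure multiplier = 1/(1 − c(1−t) + m) = 1/(1 − 0.83×0.67 + 0.44) = 1/0.8839 ≈ 1.131.
The tax multiplier is −c × k ≈ −0.939, so ΔY = k × (−c·ΔT) = (−$329.51 million) / 0.8839 ≈ −$373 million.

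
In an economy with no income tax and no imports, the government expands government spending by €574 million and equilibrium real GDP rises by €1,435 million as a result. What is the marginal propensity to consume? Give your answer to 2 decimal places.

0.60

Implied spending multiplier k = ΔY/ΔG = 1,435/574 = 2.5.
Since k = 1/(1 − MPC), MPC = 1 − 1/k = 1 − ΔG/ΔY = 1 − 574/1,435 = 0.60.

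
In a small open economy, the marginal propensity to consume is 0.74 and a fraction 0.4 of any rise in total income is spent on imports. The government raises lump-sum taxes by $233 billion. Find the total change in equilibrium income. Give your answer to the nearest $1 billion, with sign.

A lump-sum tax change of +$233 billion shifts disposable income by −$233 billion; first-round consumption changes by −c × ΔT = −0.74 × (+$233 billion) = −$172.42 billion.
Expenditure multiplier = 1/(1 − c + m) = 1/(1 − 0.74 + 0.4) = 1/0.66 ≈ 1.515.
The tax multiplier is −c × k ≈ −1.121, so ΔY = k × (−c·ΔT) = (−$172.42 billion) / 0.66 ≈ −$261 billion.

−$261 billion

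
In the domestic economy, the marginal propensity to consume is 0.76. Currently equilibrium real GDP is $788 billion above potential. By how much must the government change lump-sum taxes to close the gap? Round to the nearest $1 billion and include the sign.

Spending multiplier = 1/(1 − MPC) = 1/(1 − 0.76) = 1/0.24 ≈ 4.167.
Tax multiplier = −c·k = −0.76/0.24 ≈ −3.167. Need ΔY = −$788 billion, so ΔT = ΔY/(−c·k) = −(−$788 billion) × 0.24 / 0.76 ≈ +$249 billion.
The government should raise lump-sum taxes by $249 billion.

+$249 billion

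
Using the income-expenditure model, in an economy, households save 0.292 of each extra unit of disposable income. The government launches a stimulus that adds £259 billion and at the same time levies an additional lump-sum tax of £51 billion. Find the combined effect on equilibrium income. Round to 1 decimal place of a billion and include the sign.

+£763.3 billion

MPC = 1 − MPS = 1 − 0.292 = 0.708.
Expenditure multiplier = 1/(1 − MPC) = 1/(1 − 0.708) = 1/0.292 ≈ 3.425.
ΔG contributes k·ΔG = (+£259 billion) / 0.292 ≈ +£887 billion.
ΔT of +£51 billion changes first-round spending by −c·ΔT = −£36.108 billion, contributing k·(−c·ΔT) = (−£36.108 billion) / 0.292 ≈ −£123.7 billion.
Net ΔY = k(ΔG − c·ΔT) = (+£222.892 billion) / 0.292 ≈ +£763.3 billion.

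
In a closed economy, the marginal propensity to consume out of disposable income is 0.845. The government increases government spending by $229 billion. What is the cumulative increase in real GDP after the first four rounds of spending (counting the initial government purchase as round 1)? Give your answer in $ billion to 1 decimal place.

Round 1 adds ΔG = $229 billion; each later round is MPC = 0.845 times the previous.
After 4 rounds: 229 + 193.505 + 163.511725 + 138.167407625 = ΔG·(1 − c^4)/(1 − c) = 229 × (1 − 0.509831700625)/0.155 ≈ $724.2 billion.

$724.2 billion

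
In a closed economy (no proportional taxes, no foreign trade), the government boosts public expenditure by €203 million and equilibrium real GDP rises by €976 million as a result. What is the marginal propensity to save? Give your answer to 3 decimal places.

Implied spending multiplier k = ΔY/ΔG = 976/203 ≈ 4.8079.
Since k = 1/(1 − MPC), MPC = 1 − 1/k = 1 − ΔG/ΔY = 1 − 203/976 ≈ 0.792.
MPS = 1 − MPC = 0.208.

0.208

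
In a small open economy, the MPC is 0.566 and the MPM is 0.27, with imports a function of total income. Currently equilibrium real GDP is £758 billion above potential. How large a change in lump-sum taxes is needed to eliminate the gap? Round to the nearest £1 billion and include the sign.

Spending multiplier = 1/(1 − c + m) = 1/(1 − 0.566 + 0.27) = 1/0.704 ≈ 1.42.
Tax multiplier = −c·k = −0.566/0.704 ≈ −0.804. Need ΔY = −£758 billion, so ΔT = ΔY/(−c·k) = −(−£758 billion) × 0.704 / 0.566 ≈ +£943 billion.
The government should raise lump-sum taxes by £943 billion.

+£943 billion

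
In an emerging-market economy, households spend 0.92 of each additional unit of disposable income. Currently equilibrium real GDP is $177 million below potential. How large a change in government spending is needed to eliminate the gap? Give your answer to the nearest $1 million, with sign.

+$14 million

Spending multiplier = 1/(1 − MPC) = 1/(1 − 0.92) = 1/0.08 = 12.5.
Need ΔY = +$177 million, so ΔG = ΔY/k = (+$177 million) × 0.08 ≈ +$14 million.
The government should increase government spending by $14 million.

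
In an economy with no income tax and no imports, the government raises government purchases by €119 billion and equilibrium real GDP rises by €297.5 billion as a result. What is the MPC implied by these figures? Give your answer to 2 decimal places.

Implied spending multiplier k = ΔY/ΔG = 297.5/119 = 2.5.
Since k = 1/(1 − MPC), MPC = 1 − 1/k = 1 − ΔG/ΔY = 1 − 119/297.5 = 0.60.

0.60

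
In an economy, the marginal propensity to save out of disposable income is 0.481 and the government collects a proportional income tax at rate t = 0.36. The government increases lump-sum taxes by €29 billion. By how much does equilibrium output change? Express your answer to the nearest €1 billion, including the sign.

−€23 billion

MPC = 1 − MPS = 1 − 0.481 = 0.519.
A lump-sum tax change of +€29 billion shifts disposable income by −€29 billion; first-round consumption changes by −c × ΔT = −0.519 × (+€29 billion) = −€15.051 billion.
Expenditure multiplier = 1/(1 − c(1−t)) = 1/(1 − 0.519×0.64) = 1/0.66784 ≈ 1.497.
The tax multiplier is −c × k ≈ −0.777, so ΔY = k × (−c·ΔT) = (−€15.051 billion) / 0.66784 ≈ −€23 billion.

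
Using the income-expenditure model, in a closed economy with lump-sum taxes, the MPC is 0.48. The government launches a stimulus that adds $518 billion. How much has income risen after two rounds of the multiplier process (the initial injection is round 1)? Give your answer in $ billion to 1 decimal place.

$766.6 billion

Round 1 adds ΔG = $518 billion; each later round is MPC = 0.48 times the previous.
After 2 rounds: 518 + 248.64 = ΔG·(1 − c^2)/(1 − c) = 518 × (1 − 0.2304)/0.52 ≈ $766.6 billion.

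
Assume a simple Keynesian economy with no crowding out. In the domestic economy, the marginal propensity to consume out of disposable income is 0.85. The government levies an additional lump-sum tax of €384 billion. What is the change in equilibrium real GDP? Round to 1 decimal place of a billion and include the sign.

A lump-sum tax change of +€384 billion shifts disposable income by −€384 billion; first-round consumption changes by −c × ΔT = −0.85 × (+€384 billion) = −€326.4 billion.
Expenditure multiplier = 1/(1 − MPC) = 1/(1 − 0.85) = 1/0.15 ≈ 6.667.
The tax multiplier is −c × k ≈ −5.667, so ΔY = k × (−c·ΔT) = (−€326.4 billion) / 0.15 = −€2,176 billion.

−€2,176.0 billion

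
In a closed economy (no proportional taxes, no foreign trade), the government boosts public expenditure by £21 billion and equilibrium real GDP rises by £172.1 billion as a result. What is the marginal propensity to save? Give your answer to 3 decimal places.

0.122

Implied spending multiplier k = ΔY/ΔG = 172.1/21 ≈ 8.1952.
Since k = 1/(1 − MPC), MPC = 1 − 1/k = 1 − ΔG/ΔY = 1 − 21/172.1 ≈ 0.878.
MPS = 1 − MPC = 0.122.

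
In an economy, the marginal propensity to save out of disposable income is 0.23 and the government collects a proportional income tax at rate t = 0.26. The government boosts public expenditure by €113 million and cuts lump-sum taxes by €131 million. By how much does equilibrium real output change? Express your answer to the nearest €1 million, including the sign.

MPC = 1 − MPS = 1 − 0.23 = 0.77.
Expenditure multiplier = 1/(1 − c(1−t)) = 1/(1 − 0.77×0.74) = 1/0.4302 ≈ 2.325.
ΔG contributes k·ΔG = (+€113 million) / 0.4302 ≈ +€262.7 million.
ΔT of −€131 million changes first-round spending by −c·ΔT = +€100.87 million, contributing k·(−c·ΔT) = (+€100.87 million) / 0.4302 ≈ +€234.5 million.
Net ΔY = k(ΔG − c·ΔT) = (+€213.87 million) / 0.4302 ≈ +€497 million.

+€497 million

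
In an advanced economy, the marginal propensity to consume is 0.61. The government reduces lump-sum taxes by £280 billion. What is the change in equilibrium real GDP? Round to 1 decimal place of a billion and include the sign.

+£437.9 billion

A lump-sum tax change of −£280 billion shifts disposable income by +£280 billion; first-round consumption changes by −c × ΔT = −0.61 × (−£280 billion) = +£170.8 billion.
Expenditure multiplier = 1/(1 − MPC) = 1/(1 − 0.61) = 1/0.39 ≈ 2.564.
The tax multiplier is −c × k ≈ −1.564, so ΔY = k × (−c·ΔT) = (+£170.8 billion) / 0.39 ≈ +£437.9 billion.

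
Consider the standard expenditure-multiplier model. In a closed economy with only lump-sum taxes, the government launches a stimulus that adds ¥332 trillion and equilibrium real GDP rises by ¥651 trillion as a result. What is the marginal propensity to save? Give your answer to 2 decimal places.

Implied spending multiplier k = ΔY/ΔG = 651/332 ≈ 1.9608.
Since k = 1/(1 − MPC), MPC = 1 − 1/k = 1 − ΔG/ΔY = 1 − 332/651 ≈ 0.49.
MPS = 1 − MPC = 0.51.

0.51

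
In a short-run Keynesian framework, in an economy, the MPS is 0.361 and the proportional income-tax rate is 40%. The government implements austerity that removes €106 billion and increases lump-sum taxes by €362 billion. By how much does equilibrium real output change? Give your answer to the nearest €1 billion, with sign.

MPC = 1 − MPS = 1 − 0.361 = 0.639.
Expenditure multiplier = 1/(1 − c(1−t)) = 1/(1 − 0.639×0.6) = 1/0.6166 ≈ 1.622.
ΔG contributes k·ΔG = (−€106 billion) / 0.6166 ≈ −€171.9 billion.
ΔT of +€362 billion changes first-round spending by −c·ΔT = −€231.318 billion, contributing k·(−c·ΔT) = (−€231.318 billion) / 0.6166 ≈ −€375.2 billion.
Net ΔY = k(ΔG − c·ΔT) = (−€337.318 billion) / 0.6166 ≈ −€547 billion.

−€547 billion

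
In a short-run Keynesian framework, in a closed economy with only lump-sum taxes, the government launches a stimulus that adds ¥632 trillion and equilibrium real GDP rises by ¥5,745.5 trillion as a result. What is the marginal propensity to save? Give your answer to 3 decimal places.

Implied spending multiplier k = ΔY/ΔG = 5,745.5/632 ≈ 9.091.
Since k = 1/(1 − MPC), MPC = 1 − 1/k = 1 − ΔG/ΔY = 1 − 632/5,745.5 ≈ 0.890.
MPS = 1 − MPC = 0.110.

0.110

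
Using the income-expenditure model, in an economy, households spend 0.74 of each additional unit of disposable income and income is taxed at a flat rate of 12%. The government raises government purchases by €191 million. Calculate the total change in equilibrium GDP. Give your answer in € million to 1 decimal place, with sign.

Spending multiplier = 1/(1 − c(1−t)) = 1/(1 − 0.74×0.88) = 1/0.3488 ≈ 2.867.
ΔY = k × ΔG = (+€191 million) / 0.3488 ≈ +€547.6 million.

+€547.6 million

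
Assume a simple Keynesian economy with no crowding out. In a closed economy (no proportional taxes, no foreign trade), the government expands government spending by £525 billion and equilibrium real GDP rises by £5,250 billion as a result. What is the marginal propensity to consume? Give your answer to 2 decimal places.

Implied spending multiplier k = ΔY/ΔG = 5,250/525 = 10.
Since k = 1/(1 − MPC), MPC = 1 − 1/k = 1 − ΔG/ΔY = 1 − 525/5,250 = 0.90.

0.90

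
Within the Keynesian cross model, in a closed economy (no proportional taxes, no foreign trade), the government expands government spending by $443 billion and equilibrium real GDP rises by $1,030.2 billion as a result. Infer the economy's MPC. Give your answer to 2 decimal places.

0.57

Implied spending multiplier k = ΔY/ΔG = 1,030.2/443 ≈ 2.3255.
Since k = 1/(1 − MPC), MPC = 1 − 1/k = 1 − ΔG/ΔY = 1 − 443/1,030.2 ≈ 0.57.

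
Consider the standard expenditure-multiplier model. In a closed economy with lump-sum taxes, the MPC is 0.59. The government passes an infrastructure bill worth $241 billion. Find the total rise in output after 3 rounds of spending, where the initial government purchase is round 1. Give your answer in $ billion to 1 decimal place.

$467.1 billion

Round 1 adds ΔG = $241 billion; each later round is MPC = 0.59 times the previous.
After 3 rounds: 241 + 142.19 + 83.8921 = ΔG·(1 − c^3)/(1 − c) = 241 × (1 − 0.205379)/0.41 ≈ $467.1 billion.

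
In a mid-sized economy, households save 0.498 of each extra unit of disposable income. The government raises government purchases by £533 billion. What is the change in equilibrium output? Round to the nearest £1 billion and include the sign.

MPC = 1 − MPS = 1 − 0.498 = 0.502.
Spending multiplier = 1/(1 − MPC) = 1/(1 − 0.502) = 1/0.498 ≈ 2.008.
ΔY = k × ΔG = (+£533 billion) / 0.498 ≈ +£1,070 billion.

+£1,070 billion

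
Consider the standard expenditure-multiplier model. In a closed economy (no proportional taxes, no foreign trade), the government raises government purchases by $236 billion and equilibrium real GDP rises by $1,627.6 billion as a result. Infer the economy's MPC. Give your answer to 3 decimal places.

Implied spending multiplier k = ΔY/ΔG = 1,627.6/236 ≈ 6.8966.
Since k = 1/(1 − MPC), MPC = 1 − 1/k = 1 − ΔG/ΔY = 1 − 236/1,627.6 ≈ 0.855.

0.855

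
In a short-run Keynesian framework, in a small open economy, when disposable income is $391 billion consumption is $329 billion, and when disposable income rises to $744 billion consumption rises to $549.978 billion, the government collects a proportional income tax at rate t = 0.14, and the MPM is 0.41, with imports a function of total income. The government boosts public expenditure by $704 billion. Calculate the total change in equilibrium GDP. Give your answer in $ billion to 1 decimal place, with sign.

+$807.7 billion

MPC = ΔC/ΔYd = (549.978 − 329)/(744 − 391) = 220.978/353 = 0.626.
Spending multiplier = 1/(1 − c(1−t) + m) = 1/(1 − 0.626×0.86 + 0.41) = 1/0.87164 ≈ 1.147.
ΔY = k × ΔG = (+$704 billion) / 0.87164 ≈ +$807.7 billion.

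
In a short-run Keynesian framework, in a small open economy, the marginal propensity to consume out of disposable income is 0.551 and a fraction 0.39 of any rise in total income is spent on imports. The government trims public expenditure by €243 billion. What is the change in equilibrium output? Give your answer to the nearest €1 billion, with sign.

Spending multiplier = 1/(1 − c + m) = 1/(1 − 0.551 + 0.39) = 1/0.839 ≈ 1.192.
ΔY = k × ΔG = (−€243 billion) / 0.839 ≈ −€290 billion.

−€290 billion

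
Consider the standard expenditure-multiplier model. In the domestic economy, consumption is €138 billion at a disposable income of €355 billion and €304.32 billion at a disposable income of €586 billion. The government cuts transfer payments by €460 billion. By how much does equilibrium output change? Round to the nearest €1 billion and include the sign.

MPC = ΔC/ΔYd = (304.32 − 138)/(586 − 355) = 166.32/231 = 0.72.
The transfer change shifts disposable income by −€460 billion, so first-round consumption changes by c·ΔTR = 0.72 × (−€460 billion) = −€331.2 billion.
Expenditure multiplier = 1/(1 − MPC) = 1/(1 − 0.72) = 1/0.28 ≈ 3.571.
The transfer multiplier is c × k ≈ 2.571, so ΔY = k × (c·ΔTR) = (−€331.2 billion) / 0.28 ≈ −€1,183 billion.

−€1,183 billion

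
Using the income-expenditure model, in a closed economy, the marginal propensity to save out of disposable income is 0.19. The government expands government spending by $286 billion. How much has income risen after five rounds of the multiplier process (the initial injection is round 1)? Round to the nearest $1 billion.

$980 billion

MPC = 1 − MPS = 1 − 0.19 = 0.81.
Round 1 adds ΔG = $286 billion; each later round is MPC = 0.81 times the previous.
After 5 rounds: 286 + 231.66 + 187.6446 + 151.992126 + 123.11362206 = ΔG·(1 − c^5)/(1 − c) = 286 × (1 − 0.3486784401)/0.19 ≈ $980 billion.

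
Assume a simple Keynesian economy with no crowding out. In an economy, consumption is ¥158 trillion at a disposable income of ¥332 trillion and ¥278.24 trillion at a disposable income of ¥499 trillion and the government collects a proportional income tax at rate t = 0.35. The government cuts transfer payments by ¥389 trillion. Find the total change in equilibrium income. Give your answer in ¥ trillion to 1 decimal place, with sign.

MPC = ΔC/ΔYd = (278.24 − 158)/(499 − 332) = 120.24/167 = 0.72.
The transfer change shifts disposable income by −¥389 trillion, so first-round consumption changes by c·ΔTR = 0.72 × (−¥389 trillion) = −¥280.08 trillion.
Expenditure multiplier = 1/(1 − c(1−t)) = 1/(1 − 0.72×0.65) = 1/0.532 ≈ 1.88.
The transfer multiplier is c × k ≈ 1.353, so ΔY = k × (c·ΔTR) = (−¥280.08 trillion) / 0.532 ≈ −¥526.5 trillion.

−¥526.5 trillion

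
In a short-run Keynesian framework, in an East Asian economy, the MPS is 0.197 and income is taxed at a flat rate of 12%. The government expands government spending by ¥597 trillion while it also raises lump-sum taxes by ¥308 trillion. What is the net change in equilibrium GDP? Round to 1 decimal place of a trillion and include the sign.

MPC = 1 − MPS = 1 − 0.197 = 0.803.
Expenditure multiplier = 1/(1 − c(1−t)) = 1/(1 − 0.803×0.88) = 1/0.29336 ≈ 3.409.
ΔG contributes k·ΔG = (+¥597 trillion) / 0.29336 ≈ +¥2,035 trillion.
ΔT of +¥308 trillion changes first-round spending by −c·ΔT = −¥247.324 trillion, contributing k·(−c·ΔT) = (−¥247.324 trillion) / 0.29336 ≈ −¥843.1 trillion.
Net ΔY = k(ΔG − c·ΔT) = (+¥349.676 trillion) / 0.29336 ≈ +¥1,192 trillion.

+¥1,192.0 trillion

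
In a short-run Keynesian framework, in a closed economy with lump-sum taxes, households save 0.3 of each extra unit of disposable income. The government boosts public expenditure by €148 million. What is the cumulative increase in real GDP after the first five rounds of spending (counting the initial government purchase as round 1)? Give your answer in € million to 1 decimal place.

€410.4 million

MPC = 1 − MPS = 1 − 0.3 = 0.7.
Round 1 adds ΔG = €148 million; each later round is MPC = 0.7 times the previous.
After 5 rounds: 148 + 103.6 + 72.52 + 50.764 + 35.5348 = ΔG·(1 − c^5)/(1 − c) = 148 × (1 − 0.16807)/0.3 ≈ €410.4 million.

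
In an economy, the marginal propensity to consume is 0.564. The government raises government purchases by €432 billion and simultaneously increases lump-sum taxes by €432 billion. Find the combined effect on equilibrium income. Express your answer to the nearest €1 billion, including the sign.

Expenditure multiplier = 1/(1 − MPC) = 1/(1 − 0.564) = 1/0.436 ≈ 2.294.
ΔG contributes k·ΔG = (+€432 billion) / 0.436 ≈ +€990.8 billion.
ΔT of +€432 billion changes first-round spending by −c·ΔT = −€243.648 billion, contributing k·(−c·ΔT) = (−€243.648 billion) / 0.436 ≈ −€558.8 billion.
With ΔG = ΔT and no other leakages, the balanced-budget multiplier is 1, so ΔY = ΔG = +€432 billion.

+€432 billion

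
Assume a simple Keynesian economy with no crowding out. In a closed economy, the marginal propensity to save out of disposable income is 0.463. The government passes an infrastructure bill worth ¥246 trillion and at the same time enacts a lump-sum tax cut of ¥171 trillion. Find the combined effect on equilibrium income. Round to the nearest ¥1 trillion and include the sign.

+¥730 trillion

MPC = 1 − MPS = 1 − 0.463 = 0.537.
Expenditure multiplier = 1/(1 − MPC) = 1/(1 − 0.537) = 1/0.463 ≈ 2.16.
ΔG contributes k·ΔG = (+¥246 trillion) / 0.463 ≈ +¥531.3 trillion.
ΔT of −¥171 trillion changes first-round spending by −c·ΔT = +¥91.827 trillion, contributing k·(−c·ΔT) = (+¥91.827 trillion) / 0.463 ≈ +¥198.3 trillion.
Net ΔY = k(ΔG − c·ΔT) = (+¥337.827 trillion) / 0.463 ≈ +¥730 trillion.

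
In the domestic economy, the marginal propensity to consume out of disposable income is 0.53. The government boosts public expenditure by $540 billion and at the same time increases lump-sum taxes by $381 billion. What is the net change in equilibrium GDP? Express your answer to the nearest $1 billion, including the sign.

Expenditure multiplier = 1/(1 − MPC) = 1/(1 − 0.53) = 1/0.47 ≈ 2.128.
ΔG contributes k·ΔG = (+$540 billion) / 0.47 ≈ +$1,148.9 billion.
ΔT of +$381 billion changes first-round spending by −c·ΔT = −$201.93 billion, contributing k·(−c·ΔT) = (−$201.93 billion) / 0.47 ≈ −$429.6 billion.
Net ΔY = k(ΔG − c·ΔT) = (+$338.07 billion) / 0.47 ≈ +$719 billion.

+$719 billion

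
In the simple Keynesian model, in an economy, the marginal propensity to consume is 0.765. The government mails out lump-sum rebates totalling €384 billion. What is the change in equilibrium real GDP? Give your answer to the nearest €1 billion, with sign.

+€1,250 billion

A lump-sum tax change of −€384 billion shifts disposable income by +€384 billion; first-round consumption changes by −c × ΔT = −0.765 × (−€384 billion) = +€293.76 billion.
Expenditure multiplier = 1/(1 − MPC) = 1/(1 − 0.765) = 1/0.235 ≈ 4.255.
The tax multiplier is −c × k ≈ −3.255, so ΔY = k × (−c·ΔT) = (+€293.76 billion) / 0.235 ≈ +€1,250 billion.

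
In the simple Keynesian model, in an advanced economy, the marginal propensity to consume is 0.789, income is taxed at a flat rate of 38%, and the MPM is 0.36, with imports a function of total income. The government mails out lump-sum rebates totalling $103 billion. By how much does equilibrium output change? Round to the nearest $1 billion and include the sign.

+$93 billion

A lump-sum tax change of −$103 billion shifts disposable income by +$103 billion; first-round consumption changes by −c × ΔT = −0.789 × (−$103 billion) = +$81.267 billion.
Expenditure multiplier = 1/(1 − c(1−t) + m) = 1/(1 − 0.789×0.62 + 0.36) = 1/0.87082 ≈ 1.148.
The tax multiplier is −c × k ≈ −0.906, so ΔY = k × (−c·ΔT) = (+$81.267 billion) / 0.87082 ≈ +$93 billion.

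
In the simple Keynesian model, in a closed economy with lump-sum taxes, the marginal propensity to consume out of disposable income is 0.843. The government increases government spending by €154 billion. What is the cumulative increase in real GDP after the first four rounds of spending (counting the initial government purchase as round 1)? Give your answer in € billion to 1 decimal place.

€485.5 billion

Round 1 adds ΔG = €154 billion; each later round is MPC = 0.843 times the previous.
After 4 rounds: 154 + 129.822 + 109.439946 + 92.257874478 = ΔG·(1 − c^4)/(1 − c) = 154 × (1 − 0.505022001201)/0.157 ≈ €485.5 billion.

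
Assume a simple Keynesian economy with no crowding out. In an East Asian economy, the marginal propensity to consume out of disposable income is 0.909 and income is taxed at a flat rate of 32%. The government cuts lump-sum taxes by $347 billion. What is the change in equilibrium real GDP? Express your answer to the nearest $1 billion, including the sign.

A lump-sum tax change of −$347 billion shifts disposable income by +$347 billion; first-round consumption changes by −c × ΔT = −0.909 × (−$347 billion) = +$315.423 billion.
Expenditure multiplier = 1/(1 − c(1−t)) = 1/(1 − 0.909×0.68) = 1/0.38188 ≈ 2.619.
The tax multiplier is −c × k ≈ −2.38, so ΔY = k × (−c·ΔT) = (+$315.423 billion) / 0.38188 ≈ +$826 billion.

+$826 billion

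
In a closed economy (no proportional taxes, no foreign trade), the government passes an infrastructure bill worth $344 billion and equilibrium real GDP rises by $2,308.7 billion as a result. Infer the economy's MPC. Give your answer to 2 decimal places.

0.85

Implied spending multiplier k = ΔY/ΔG = 2,308.7/344 ≈ 6.7113.
Since k = 1/(1 − MPC), MPC = 1 − 1/k = 1 − ΔG/ΔY = 1 − 344/2,308.7 ≈ 0.85.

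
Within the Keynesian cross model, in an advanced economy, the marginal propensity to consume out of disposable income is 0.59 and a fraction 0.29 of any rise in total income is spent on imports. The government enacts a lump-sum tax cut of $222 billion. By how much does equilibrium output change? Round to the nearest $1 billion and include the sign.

A lump-sum tax change of −$222 billion shifts disposable income by +$222 billion; first-round consumption changes by −c × ΔT = −0.59 × (−$222 billion) = +$130.98 billion.
Expenditure multiplier = 1/(1 − c + m) = 1/(1 − 0.59 + 0.29) = 1/0.7 ≈ 1.429.
The tax multiplier is −c × k ≈ −0.843, so ΔY = k × (−c·ΔT) = (+$130.98 billion) / 0.7 ≈ +$187 billion.

+$187 billion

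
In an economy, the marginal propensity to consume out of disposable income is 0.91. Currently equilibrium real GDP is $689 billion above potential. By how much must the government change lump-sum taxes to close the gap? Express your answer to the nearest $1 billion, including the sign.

Spending multiplier = 1/(1 − MPC) = 1/(1 − 0.91) = 1/0.09 ≈ 11.111.
Tax multiplier = −c·k = −0.91/0.09 ≈ −10.111. Need ΔY = −$689 billion, so ΔT = ΔY/(−c·k) = −(−$689 billion) × 0.09 / 0.91 ≈ +$68 billion.
The government should raise lump-sum taxes by $68 billion.

+$68 billion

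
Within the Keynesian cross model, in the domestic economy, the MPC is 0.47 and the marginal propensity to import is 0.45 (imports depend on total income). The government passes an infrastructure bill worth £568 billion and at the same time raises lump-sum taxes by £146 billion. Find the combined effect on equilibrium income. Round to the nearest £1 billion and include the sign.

Expenditure multiplier = 1/(1 − c + m) = 1/(1 − 0.47 + 0.45) = 1/0.98 ≈ 1.02.
ΔG contributes k·ΔG = (+£568 billion) / 0.98 ≈ +£579.6 billion.
ΔT of +£146 billion changes first-round spending by −c·ΔT = −£68.62 billion, contributing k·(−c·ΔT) = (−£68.62 billion) / 0.98 ≈ −£70 billion.
Net ΔY = k(ΔG − c·ΔT) = (+£499.38 billion) / 0.98 ≈ +£510 billion.

+£510 billion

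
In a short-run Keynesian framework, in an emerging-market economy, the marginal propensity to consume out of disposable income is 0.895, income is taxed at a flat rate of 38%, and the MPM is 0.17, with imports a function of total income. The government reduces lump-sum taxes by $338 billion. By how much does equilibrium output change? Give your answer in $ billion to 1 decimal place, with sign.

A lump-sum tax change of −$338 billion shifts disposable income by +$338 billion; first-round consumption changes by −c × ΔT = −0.895 × (−$338 billion) = +$302.51 billion.
Expenditure multiplier = 1/(1 − c(1−t) + m) = 1/(1 − 0.895×0.62 + 0.17) = 1/0.6151 ≈ 1.626.
The tax multiplier is −c × k ≈ −1.455, so ΔY = k × (−c·ΔT) = (+$302.51 billion) / 0.6151 ≈ +$491.8 billion.

+$491.8 billion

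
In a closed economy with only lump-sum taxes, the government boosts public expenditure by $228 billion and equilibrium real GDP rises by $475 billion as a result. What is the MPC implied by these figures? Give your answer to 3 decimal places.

Implied spending multiplier k = ΔY/ΔG = 475/228 ≈ 2.0833.
Since k = 1/(1 − MPC), MPC = 1 − 1/k = 1 − ΔG/ΔY = 1 − 228/475 = 0.520.

0.520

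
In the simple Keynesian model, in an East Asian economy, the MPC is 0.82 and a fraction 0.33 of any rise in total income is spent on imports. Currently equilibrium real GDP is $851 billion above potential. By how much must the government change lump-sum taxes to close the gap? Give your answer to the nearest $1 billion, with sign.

+$529 billion

Spending multiplier = 1/(1 − c + m) = 1/(1 − 0.82 + 0.33) = 1/0.51 ≈ 1.961.
Tax multiplier = −c·k = −0.82/0.51 ≈ −1.608. Need ΔY = −$851 billion, so ΔT = ΔY/(−c·k) = −(−$851 billion) × 0.51 / 0.82 ≈ +$529 billion.
The government should raise lump-sum taxes by $529 billion.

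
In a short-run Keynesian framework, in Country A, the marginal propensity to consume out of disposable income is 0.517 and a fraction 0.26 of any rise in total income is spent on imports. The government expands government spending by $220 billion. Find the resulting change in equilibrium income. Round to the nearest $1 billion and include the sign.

+$296 billion

Spending multiplier = 1/(1 − c + m) = 1/(1 − 0.517 + 0.26) = 1/0.743 ≈ 1.346.
ΔY = k × ΔG = (+$220 billion) / 0.743 ≈ +$296 billion.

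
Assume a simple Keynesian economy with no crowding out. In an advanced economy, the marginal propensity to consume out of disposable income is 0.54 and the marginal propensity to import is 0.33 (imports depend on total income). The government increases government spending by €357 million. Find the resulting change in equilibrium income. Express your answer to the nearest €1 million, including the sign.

Spending multiplier = 1/(1 − c + m) = 1/(1 − 0.54 + 0.33) = 1/0.79 ≈ 1.266.
ΔY = k × ΔG = (+€357 million) / 0.79 ≈ +€452 million.

+€452 million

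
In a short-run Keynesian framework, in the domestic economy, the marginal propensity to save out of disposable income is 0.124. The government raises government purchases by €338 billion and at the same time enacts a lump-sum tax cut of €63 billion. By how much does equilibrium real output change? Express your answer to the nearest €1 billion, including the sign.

+€3,171 billion

MPC = 1 − MPS = 1 − 0.124 = 0.876.
Expenditure multiplier = 1/(1 − MPC) = 1/(1 − 0.876) = 1/0.124 ≈ 8.065.
ΔG contributes k·ΔG = (+€338 billion) / 0.124 ≈ +€2,725.8 billion.
ΔT of −€63 billion changes first-round spending by −c·ΔT = +€55.188 billion, contributing k·(−c·ΔT) = (+€55.188 billion) / 0.124 ≈ +€445.1 billion.
Net ΔY = k(ΔG − c·ΔT) = (+€393.188 billion) / 0.124 ≈ +€3,171 billion.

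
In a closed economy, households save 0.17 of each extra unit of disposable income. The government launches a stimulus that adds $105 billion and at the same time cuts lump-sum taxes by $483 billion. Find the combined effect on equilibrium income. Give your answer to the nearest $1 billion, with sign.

MPC = 1 − MPS = 1 − 0.17 = 0.83.
Expenditure multiplier = 1/(1 − MPC) = 1/(1 − 0.83) = 1/0.17 ≈ 5.882.
ΔG contributes k·ΔG = (+$105 billion) / 0.17 ≈ +$617.6 billion.
ΔT of −$483 billion changes first-round spending by −c·ΔT = +$400.89 billion, contributing k·(−c·ΔT) = (+$400.89 billion) / 0.17 ≈ +$2,358.2 billion.
Net ΔY = k(ΔG − c·ΔT) = (+$505.89 billion) / 0.17 ≈ +$2,976 billion.

+$2,976 billion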